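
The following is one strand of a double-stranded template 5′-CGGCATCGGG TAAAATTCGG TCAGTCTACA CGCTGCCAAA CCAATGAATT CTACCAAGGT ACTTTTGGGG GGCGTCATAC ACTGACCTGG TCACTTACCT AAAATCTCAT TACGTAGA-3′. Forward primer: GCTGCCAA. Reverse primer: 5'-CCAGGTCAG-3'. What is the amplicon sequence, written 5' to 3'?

Scanning the template, GCTGCCAA occurs at positions 32–39; this primer anneals to the bottom strand there with its 3' end pointing downstream.
Reverse complement of the reverse primer: CTGACCTGG. This occurs on the top strand at positions 82–90.
The product is the template from position 32 through 90 (59 bp).

5'-GCTGCCAAACCAATGAATTCTACCAAGGTACTTTTGGGGGGCGTCATACACTGACCTGG-3'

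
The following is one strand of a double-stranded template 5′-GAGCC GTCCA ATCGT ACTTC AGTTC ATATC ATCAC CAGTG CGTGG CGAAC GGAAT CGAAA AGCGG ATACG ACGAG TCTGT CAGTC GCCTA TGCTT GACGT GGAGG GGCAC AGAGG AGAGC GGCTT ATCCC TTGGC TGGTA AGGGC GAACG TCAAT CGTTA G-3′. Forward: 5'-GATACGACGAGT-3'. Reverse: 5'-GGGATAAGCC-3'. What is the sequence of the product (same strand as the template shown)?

Scanning the template, GATACGACGAGT occurs at positions 65–76; this primer anneals to the bottom strand there with its 3' end pointing downstream.
Taking the reverse complement of GGGATAAGCC gives GGCTTATCCC, found at positions 121–130 on the template; the primer anneals here to the top strand with its 3' end pointing upstream.
The product is the template from position 65 through 130 (66 bp).

5'-GATACGACGAGTCTGTCAGTCGCCTATGCTTGACGTGGAGGGGCACAGAGGAGAGCGGCTTATCCC-3'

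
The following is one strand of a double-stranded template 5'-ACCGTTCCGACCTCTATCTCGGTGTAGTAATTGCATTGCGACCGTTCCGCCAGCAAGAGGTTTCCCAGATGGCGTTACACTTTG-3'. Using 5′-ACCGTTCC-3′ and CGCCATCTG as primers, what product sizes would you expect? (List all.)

The forward primer ACCGTTCC matches the top strand at positions 1–8, 41–48.
The reverse primer's reverse complement is CAGATGGCG, matching at positions 66–74.
Each forward site pairs with the reverse site to give a product ending at position 74: sizes 74, 34 bp.

74 bp, 34 bp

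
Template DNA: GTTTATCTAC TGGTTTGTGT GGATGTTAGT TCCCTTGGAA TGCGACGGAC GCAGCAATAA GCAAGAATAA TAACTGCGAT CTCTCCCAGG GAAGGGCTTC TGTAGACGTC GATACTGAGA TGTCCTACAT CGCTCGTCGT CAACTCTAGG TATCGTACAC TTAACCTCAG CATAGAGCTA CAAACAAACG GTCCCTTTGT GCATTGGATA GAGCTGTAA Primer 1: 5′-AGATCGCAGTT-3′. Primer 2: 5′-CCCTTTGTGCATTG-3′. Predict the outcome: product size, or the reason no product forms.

No product — the primers' 3' ends point away from each other.

Primer 1 (AGATCGCAGTT) has reverse complement AACTGCGATCT, which matches the top strand at positions 72–82; primer 1 anneals to the top strand there with its 3' end pointing upstream toward position 72.
Primer 2 (CCCTTTGTGCATTG) matches the top strand directly at positions 193–206; it anneals to the bottom strand with its 3' end pointing downstream toward position 206.
The 3' ends diverge (primer 1 extends toward position 1, primer 2 toward position 219), so the primers never converge on a shared product.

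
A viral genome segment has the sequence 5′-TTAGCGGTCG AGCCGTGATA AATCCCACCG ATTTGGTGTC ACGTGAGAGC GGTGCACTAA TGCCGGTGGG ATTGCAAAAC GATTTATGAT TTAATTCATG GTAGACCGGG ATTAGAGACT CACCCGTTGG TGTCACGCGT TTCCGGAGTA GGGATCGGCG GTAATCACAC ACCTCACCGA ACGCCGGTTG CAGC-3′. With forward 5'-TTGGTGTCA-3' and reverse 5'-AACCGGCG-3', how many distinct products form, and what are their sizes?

The forward primer TTGGTGTCA matches the top strand at positions 33–41, 127–135.
The reverse primer's reverse complement is CGCCGGTT, matching at positions 182–189.
Each forward site pairs with the reverse site to give a product ending at position 189: sizes 157, 63 bp.

Two products: 157 bp, 63 bp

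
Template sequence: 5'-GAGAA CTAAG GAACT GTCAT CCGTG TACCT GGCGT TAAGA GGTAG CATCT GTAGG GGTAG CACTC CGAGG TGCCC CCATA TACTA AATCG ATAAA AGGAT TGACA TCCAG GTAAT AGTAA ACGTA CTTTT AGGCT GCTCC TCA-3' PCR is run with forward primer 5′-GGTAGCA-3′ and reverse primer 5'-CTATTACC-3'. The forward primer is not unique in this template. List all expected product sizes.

The forward primer GGTAGCA matches the top strand at positions 41–47, 56–62.
The reverse primer's reverse complement is GGTAATAG, matching at positions 110–117.
Each forward site pairs with the reverse site to give a product ending at position 117: sizes 77, 62 bp.

77 bp, 62 bp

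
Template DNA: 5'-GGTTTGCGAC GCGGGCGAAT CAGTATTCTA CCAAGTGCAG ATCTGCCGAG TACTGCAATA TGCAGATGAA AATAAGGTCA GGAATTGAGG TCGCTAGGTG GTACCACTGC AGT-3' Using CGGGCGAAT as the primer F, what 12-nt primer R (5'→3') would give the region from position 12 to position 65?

The product's 3' end on the top strand is position 65.
The reverse primer anneals to the top strand over positions 54–65, i.e. to TGCAATATGCAG.
Its sequence written 5'→3' is the reverse complement: CTGCATATTGCA.

5'-CTGCATATTGCA-3'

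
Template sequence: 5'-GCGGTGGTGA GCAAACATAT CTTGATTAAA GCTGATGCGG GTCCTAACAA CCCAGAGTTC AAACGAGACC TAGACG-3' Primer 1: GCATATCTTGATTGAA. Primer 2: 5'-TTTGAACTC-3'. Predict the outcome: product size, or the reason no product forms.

No product — primer 1 has no binding site in the template.

Primer 1 (GCATATCTTGATTGAA) does not match the top strand, and its reverse complement TTCAATCAAGATATGC does not match either.
With no annealing site for primer 1, no amplification occurs.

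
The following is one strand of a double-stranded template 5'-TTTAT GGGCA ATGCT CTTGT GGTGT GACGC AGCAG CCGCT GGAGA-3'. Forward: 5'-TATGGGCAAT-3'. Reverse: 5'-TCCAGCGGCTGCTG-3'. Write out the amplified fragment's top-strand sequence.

Scanning the template, TATGGGCAAT occurs at positions 3–12; this primer anneals to the bottom strand there with its 3' end pointing downstream.
The reverse primer's reverse complement is CAGCAGCCGCTGGA, which matches the template at positions 30–43.
The product is the template from position 3 through 43 (41 bp).

5'-TATGGGCAATGCTCTTGTGGTGTGACGCAGCAGCCGCTGGA-3'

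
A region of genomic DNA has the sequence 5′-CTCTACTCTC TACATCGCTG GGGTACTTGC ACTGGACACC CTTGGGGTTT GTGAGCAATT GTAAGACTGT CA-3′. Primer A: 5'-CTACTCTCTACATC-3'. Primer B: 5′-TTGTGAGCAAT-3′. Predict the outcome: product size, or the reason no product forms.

Primer A (CTACTCTCTACATC) matches the top strand at positions 3–16 (3' end points downstream).
Primer B (TTGTGAGCAAT) also matches the top strand directly, at positions 49–59 — its reverse complement ATTGCTCACAA is not present.
Both primers anneal to the bottom strand with 3' ends pointing the same way, so neither can prime synthesis back toward the other.

No product — both primers anneal to the same strand and extend in the same direction.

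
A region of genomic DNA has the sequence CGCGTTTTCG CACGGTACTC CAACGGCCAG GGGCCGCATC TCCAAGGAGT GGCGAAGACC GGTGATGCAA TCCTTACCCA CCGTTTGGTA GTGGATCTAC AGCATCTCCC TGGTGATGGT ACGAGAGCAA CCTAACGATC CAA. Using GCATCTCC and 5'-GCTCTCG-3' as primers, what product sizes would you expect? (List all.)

The forward primer GCATCTCC matches the top strand at positions 36–43, 102–109.
The reverse primer's reverse complement is CGAGAGC, matching at positions 122–128.
Each forward site pairs with the reverse site to give a product ending at position 128: sizes 93, 27 bp.

93 bp, 27 bp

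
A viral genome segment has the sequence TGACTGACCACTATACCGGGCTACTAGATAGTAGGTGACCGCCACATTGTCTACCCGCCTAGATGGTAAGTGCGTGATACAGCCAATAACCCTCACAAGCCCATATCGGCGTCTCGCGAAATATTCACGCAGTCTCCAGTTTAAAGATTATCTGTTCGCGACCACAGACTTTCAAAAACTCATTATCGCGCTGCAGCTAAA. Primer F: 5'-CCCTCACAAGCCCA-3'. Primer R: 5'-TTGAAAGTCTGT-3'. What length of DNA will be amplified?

Forward primer CCCTCACAAGCCCA is found on the top strand at positions 90–103.
Reverse complement of the reverse primer: ACAGACTTTCAA. This occurs on the top strand at positions 164–175.
The product runs from position 90 to position 175, so its length is 175 − 90 + 1 = 86 bp.

86 bp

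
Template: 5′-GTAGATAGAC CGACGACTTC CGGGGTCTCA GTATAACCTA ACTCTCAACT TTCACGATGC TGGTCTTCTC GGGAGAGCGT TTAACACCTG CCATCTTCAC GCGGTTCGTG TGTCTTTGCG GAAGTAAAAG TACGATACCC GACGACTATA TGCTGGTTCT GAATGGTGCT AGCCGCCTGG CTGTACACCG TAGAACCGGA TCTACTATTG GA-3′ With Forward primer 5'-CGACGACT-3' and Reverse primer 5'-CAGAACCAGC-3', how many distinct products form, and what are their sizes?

The forward primer CGACGACT matches the top strand at positions 11–18, 140–147.
The reverse primer's reverse complement is GCTGGTTCTG, matching at positions 152–161.
Each forward site pairs with the reverse site to give a product ending at position 161: sizes 151, 22 bp.

Two products: 151 bp, 22 bp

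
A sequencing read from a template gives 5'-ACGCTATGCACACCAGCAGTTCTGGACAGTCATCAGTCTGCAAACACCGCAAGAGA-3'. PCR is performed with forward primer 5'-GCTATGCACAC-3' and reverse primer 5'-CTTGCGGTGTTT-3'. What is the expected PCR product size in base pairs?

51 bp

Forward primer GCTATGCACAC is found on the top strand at positions 3–13.
Reverse complement of the reverse primer: AAACACCGCAAG. This occurs on the top strand at positions 42–53.
Amplicon spans positions 3–53: 51 bp.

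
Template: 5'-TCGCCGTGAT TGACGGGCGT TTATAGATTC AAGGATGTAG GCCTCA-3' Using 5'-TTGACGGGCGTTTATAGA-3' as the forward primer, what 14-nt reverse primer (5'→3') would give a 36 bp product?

5'-GAGGCCTACATCCT-3'

The forward primer binds at positions 10–27, so a 36 bp product ends at position 10 + 36 − 1 = 45.
The reverse primer anneals to the top strand over positions 32–45, i.e. to AGGATGTAGGCCTC.
Its sequence written 5'→3' is the reverse complement: GAGGCCTACATCCT.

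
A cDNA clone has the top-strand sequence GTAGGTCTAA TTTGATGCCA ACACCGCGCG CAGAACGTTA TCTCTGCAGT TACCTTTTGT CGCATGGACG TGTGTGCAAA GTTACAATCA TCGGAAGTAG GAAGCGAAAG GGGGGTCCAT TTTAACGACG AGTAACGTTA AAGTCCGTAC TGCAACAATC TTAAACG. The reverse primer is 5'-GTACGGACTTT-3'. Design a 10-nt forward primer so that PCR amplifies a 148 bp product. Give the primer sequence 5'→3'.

5'-AGGTCTAATT-3'

The reverse primer's reverse complement AAAGTCCGTAC matches the template at positions 140–150, so the product ends at position 150.
A 148 bp product then starts at position 150 − 148 + 1 = 3.
The forward primer is identical to the top strand there: AGGTCTAATT.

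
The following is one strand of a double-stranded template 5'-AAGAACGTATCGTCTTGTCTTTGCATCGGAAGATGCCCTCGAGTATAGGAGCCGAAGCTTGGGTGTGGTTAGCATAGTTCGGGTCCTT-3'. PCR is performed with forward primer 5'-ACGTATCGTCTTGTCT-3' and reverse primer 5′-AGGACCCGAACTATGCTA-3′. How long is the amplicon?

83 bp

Forward primer ACGTATCGTCTTGTCT is found on the top strand at positions 5–20.
Reverse complement of the reverse primer: TAGCATAGTTCGGGTCCT. This occurs on the top strand at positions 70–87.
Product length = (reverse-primer end) − (forward-primer start) + 1 = 87 − 5 + 1 = 83 bp.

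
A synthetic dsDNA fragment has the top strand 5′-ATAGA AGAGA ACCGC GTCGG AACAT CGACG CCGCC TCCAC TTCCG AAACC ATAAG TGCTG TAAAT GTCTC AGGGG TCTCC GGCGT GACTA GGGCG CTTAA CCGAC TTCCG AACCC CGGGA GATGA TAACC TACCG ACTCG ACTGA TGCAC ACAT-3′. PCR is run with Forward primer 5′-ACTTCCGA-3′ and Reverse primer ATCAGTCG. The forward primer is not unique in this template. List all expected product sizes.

108 bp, 43 bp

The forward primer ACTTCCGA matches the top strand at positions 39–46, 104–111.
The reverse primer's reverse complement is CGACTGAT, matching at positions 139–146.
Each forward site pairs with the reverse site to give a product ending at position 146: sizes 108, 43 bp.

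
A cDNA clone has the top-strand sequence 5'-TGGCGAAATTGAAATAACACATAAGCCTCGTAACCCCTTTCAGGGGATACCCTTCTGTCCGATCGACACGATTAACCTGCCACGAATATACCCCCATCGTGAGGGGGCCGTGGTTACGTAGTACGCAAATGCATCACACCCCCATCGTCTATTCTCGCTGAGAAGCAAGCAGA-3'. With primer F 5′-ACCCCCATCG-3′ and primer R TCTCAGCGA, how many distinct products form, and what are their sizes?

Two products: 74 bp, 26 bp

The forward primer ACCCCCATCG matches the top strand at positions 90–99, 138–147.
The reverse primer's reverse complement is TCGCTGAGA, matching at positions 155–163.
Each forward site pairs with the reverse site to give a product ending at position 163: sizes 74, 26 bp.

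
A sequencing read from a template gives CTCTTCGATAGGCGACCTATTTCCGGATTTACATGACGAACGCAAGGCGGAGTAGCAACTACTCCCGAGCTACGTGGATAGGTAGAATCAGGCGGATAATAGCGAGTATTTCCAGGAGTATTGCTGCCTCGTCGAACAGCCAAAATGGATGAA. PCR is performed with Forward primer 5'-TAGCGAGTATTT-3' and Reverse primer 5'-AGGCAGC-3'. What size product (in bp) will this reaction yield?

30 bp

Forward primer TAGCGAGTATTT is found on the top strand at positions 100–111.
Reverse complement of the reverse primer: GCTGCCT. This occurs on the top strand at positions 123–129.
Amplicon spans positions 100–129: 30 bp.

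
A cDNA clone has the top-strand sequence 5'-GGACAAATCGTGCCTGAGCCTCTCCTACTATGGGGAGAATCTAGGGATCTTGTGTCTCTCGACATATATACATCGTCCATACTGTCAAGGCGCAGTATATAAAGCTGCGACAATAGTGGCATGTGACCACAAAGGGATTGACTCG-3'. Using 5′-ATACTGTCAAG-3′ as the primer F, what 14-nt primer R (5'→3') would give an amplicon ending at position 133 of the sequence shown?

5'-TTTGTGGTCACATG-3'

The forward primer binds at positions 79–89; the product's 3' end on the top strand is position 133.
The reverse primer anneals to the top strand over positions 120–133, i.e. to CATGTGACCACAAA.
Its sequence written 5'→3' is the reverse complement: TTTGTGGTCACATG.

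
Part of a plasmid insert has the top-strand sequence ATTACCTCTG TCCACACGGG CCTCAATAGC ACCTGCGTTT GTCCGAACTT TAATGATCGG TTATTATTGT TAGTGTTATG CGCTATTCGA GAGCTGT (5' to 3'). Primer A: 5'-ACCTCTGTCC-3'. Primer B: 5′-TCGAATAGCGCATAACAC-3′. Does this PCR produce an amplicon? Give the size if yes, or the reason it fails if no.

Yes — an 87 bp product.

Primer A (ACCTCTGTCC) matches the top strand at positions 4–13; it acts as a forward primer.
Primer B's reverse complement is GTGTTATGCGCTATTCGA, matching the top strand at positions 73–90; it acts as a reverse primer.
The 3' ends face each other across positions 4–90, giving an 87 bp product.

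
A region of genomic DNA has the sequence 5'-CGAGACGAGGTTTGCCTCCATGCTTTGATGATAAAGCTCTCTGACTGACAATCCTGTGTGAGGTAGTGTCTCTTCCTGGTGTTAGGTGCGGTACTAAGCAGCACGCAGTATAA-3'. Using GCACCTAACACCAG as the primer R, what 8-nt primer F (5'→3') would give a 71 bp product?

5'-CATGCTTT-3'

The reverse primer's reverse complement CTGGTGTTAGGTGC matches the template at positions 76–89, so the product ends at position 89.
A 71 bp product then starts at position 89 − 71 + 1 = 19.
The forward primer is identical to the top strand there: CATGCTTT.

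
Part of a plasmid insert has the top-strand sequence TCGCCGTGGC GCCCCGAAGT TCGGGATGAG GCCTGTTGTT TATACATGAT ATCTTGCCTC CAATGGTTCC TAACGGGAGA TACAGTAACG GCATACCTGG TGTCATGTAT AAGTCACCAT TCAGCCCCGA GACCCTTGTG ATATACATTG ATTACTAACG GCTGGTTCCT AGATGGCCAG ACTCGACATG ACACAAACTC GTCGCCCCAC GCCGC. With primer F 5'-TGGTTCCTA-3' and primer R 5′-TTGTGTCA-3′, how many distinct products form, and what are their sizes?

Two products: 133 bp, 34 bp

The forward primer TGGTTCCTA matches the top strand at positions 64–72, 163–171.
The reverse primer's reverse complement is TGACACAA, matching at positions 189–196.
Each forward site pairs with the reverse site to give a product ending at position 196: sizes 133, 34 bp.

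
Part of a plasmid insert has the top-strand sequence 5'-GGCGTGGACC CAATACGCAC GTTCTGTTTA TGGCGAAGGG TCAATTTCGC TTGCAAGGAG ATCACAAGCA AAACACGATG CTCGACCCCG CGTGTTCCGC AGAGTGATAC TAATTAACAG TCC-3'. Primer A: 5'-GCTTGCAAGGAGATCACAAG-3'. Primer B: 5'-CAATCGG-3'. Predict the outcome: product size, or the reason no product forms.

No product — primer B has no binding site in the template.

Primer B (CAATCGG) does not match the top strand, and its reverse complement CCGATTG does not match either.
With no annealing site for primer B, no amplification occurs.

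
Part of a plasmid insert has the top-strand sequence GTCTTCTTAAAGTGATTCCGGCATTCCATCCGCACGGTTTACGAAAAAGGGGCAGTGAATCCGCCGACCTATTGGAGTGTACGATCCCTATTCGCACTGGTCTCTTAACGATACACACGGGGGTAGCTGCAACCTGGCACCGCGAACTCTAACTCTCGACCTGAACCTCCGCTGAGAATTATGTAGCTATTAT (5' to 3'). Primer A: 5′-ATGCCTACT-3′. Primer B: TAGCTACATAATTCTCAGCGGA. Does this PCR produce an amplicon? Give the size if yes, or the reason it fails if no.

Primer A (ATGCCTACT) does not match the top strand, and its reverse complement AGTAGGCAT does not match either.
With no annealing site for primer A, no amplification occurs.

No product — primer A has no binding site in the template.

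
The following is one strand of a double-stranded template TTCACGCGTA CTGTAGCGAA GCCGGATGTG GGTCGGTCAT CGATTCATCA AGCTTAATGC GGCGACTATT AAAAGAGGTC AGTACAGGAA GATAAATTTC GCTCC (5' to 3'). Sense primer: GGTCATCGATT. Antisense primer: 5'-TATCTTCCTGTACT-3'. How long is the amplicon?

60 bp

Scanning the template, GGTCATCGATT occurs at positions 35–45; this primer anneals to the bottom strand there with its 3' end pointing downstream.
Taking the reverse complement of TATCTTCCTGTACT gives AGTACAGGAAGATA, found at positions 81–94 on the template; the primer anneals here to the top strand with its 3' end pointing upstream.
The product runs from position 35 to position 94, so its length is 94 − 35 + 1 = 60 bp.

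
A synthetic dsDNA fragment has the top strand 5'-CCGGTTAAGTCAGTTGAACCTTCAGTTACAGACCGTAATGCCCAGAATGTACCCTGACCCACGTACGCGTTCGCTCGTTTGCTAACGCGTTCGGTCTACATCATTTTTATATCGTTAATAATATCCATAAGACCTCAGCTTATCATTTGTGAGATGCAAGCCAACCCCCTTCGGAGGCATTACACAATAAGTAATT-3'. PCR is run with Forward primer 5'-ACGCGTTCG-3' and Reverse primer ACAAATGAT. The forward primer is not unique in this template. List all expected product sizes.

86 bp, 66 bp

The forward primer ACGCGTTCG matches the top strand at positions 65–73, 85–93.
The reverse primer's reverse complement is ATCATTTGT, matching at positions 142–150.
Each forward site pairs with the reverse site to give a product ending at position 150: sizes 86, 66 bp.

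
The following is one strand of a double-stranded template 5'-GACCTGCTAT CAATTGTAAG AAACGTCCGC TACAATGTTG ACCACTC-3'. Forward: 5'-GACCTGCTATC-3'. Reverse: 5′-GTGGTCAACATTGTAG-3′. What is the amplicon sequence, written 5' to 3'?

5'-GACCTGCTATCAATTGTAAGAAACGTCCGCTACAATGTTGACCAC-3'

Scanning the template, GACCTGCTATC occurs at positions 1–11; this primer anneals to the bottom strand there with its 3' end pointing downstream.
Taking the reverse complement of GTGGTCAACATTGTAG gives CTACAATGTTGACCAC, found at positions 30–45 on the template; the primer anneals here to the top strand with its 3' end pointing upstream.
The product is the template from position 1 through 45 (45 bp).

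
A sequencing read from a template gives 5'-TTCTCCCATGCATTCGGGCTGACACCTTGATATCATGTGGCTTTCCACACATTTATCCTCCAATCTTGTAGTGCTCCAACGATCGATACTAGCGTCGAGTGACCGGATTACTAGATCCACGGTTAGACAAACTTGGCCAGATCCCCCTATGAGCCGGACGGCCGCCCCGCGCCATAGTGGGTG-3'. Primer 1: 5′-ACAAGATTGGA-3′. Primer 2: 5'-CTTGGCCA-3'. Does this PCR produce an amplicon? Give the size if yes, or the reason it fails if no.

Primer 1 (ACAAGATTGGA) has reverse complement TCCAATCTTGT, which matches the top strand at positions 59–69; primer 1 anneals to the top strand there with its 3' end pointing upstream toward position 59.
Primer 2 (CTTGGCCA) matches the top strand directly at positions 132–139; it anneals to the bottom strand with its 3' end pointing downstream toward position 139.
The 3' ends diverge (primer 1 extends toward position 1, primer 2 toward position 183), so the primers never converge on a shared product.

No product — the primers' 3' ends point away from each other.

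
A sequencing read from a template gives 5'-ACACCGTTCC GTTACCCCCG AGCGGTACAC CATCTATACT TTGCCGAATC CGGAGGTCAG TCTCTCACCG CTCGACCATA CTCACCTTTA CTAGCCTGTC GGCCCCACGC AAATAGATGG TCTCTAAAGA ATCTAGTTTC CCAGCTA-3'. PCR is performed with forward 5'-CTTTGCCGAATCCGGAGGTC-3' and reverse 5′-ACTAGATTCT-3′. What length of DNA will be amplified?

The forward primer matches the template at positions 39–58.
The reverse primer's reverse complement is AGAATCTAGT, which matches the template at positions 128–137.
Product length = (reverse-primer end) − (forward-primer start) + 1 = 137 − 39 + 1 = 99 bp.

99 bp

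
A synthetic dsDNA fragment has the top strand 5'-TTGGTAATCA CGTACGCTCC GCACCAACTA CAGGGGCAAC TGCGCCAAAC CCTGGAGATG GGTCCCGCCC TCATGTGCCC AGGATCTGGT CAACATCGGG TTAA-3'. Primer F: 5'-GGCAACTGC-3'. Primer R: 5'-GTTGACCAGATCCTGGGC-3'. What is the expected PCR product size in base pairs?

60 bp

Scanning the template, GGCAACTGC occurs at positions 35–43; this primer anneals to the bottom strand there with its 3' end pointing downstream.
The reverse primer's reverse complement is GCCCAGGATCTGGTCAAC, which matches the template at positions 77–94.
Amplicon spans positions 35–94: 60 bp.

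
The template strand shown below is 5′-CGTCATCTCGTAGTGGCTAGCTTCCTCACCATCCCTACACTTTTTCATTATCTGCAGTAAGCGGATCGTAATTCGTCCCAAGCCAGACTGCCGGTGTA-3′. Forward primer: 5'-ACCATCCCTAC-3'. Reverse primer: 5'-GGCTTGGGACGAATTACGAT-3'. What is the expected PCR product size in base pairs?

Scanning the template, ACCATCCCTAC occurs at positions 28–38; this primer anneals to the bottom strand there with its 3' end pointing downstream.
Reverse complement of the reverse primer: ATCGTAATTCGTCCCAAGCC. This occurs on the top strand at positions 65–84.
Product length = (reverse-primer end) − (forward-primer start) + 1 = 84 − 28 + 1 = 57 bp.

57 bp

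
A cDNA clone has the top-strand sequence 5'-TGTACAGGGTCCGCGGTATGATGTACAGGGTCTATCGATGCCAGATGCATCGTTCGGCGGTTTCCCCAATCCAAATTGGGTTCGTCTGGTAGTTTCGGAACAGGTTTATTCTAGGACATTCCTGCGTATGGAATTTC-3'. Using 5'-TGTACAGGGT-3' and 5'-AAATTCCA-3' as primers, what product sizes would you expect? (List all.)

136 bp, 115 bp

The forward primer TGTACAGGGT matches the top strand at positions 1–10, 22–31.
The reverse primer's reverse complement is TGGAATTT, matching at positions 129–136.
Each forward site pairs with the reverse site to give a product ending at position 136: sizes 136, 115 bp.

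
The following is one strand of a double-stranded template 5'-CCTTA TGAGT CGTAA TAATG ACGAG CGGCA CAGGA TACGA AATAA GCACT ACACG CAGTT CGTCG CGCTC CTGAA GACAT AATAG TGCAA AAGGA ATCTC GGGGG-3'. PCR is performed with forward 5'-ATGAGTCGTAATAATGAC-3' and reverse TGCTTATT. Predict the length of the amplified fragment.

44 bp

Scanning the template, ATGAGTCGTAATAATGAC occurs at positions 5–22; this primer anneals to the bottom strand there with its 3' end pointing downstream.
Taking the reverse complement of TGCTTATT gives AATAAGCA, found at positions 41–48 on the template; the primer anneals here to the top strand with its 3' end pointing upstream.
Amplicon spans positions 5–48: 44 bp.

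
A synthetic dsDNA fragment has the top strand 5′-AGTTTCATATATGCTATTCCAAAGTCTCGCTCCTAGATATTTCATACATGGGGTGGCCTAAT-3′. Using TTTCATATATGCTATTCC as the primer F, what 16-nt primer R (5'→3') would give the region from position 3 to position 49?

5'-ATGTATGAAATATCTA-3'

The product's 3' end on the top strand is position 49.
The reverse primer anneals to the top strand over positions 34–49, i.e. to TAGATATTTCATACAT.
Its sequence written 5'→3' is the reverse complement: ATGTATGAAATATCTA.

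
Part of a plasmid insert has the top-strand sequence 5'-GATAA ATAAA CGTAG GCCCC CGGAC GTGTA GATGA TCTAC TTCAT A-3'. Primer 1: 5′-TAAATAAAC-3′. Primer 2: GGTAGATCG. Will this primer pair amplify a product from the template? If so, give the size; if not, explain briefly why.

No product — primer 2 has no binding site in the template.

Primer 2 (GGTAGATCG) does not match the top strand, and its reverse complement CGATCTACC does not match either.
With no annealing site for primer 2, no amplification occurs.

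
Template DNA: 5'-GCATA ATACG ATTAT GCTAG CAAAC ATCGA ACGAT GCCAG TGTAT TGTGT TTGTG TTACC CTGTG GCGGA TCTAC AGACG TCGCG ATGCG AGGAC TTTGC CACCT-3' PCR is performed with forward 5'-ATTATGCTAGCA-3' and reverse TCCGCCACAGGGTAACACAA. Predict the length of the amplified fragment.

60 bp

Scanning the template, ATTATGCTAGCA occurs at positions 11–22; this primer anneals to the bottom strand there with its 3' end pointing downstream.
Reverse complement of the reverse primer: TTGTGTTACCCTGTGGCGGA. This occurs on the top strand at positions 51–70.
Amplicon spans positions 11–70: 60 bp.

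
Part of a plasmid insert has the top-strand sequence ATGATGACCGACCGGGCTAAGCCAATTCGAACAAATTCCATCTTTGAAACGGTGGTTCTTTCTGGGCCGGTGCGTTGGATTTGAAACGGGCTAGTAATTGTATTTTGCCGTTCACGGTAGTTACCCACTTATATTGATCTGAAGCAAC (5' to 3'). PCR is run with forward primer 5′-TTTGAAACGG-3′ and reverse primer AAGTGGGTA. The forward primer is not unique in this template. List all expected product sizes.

The forward primer TTTGAAACGG matches the top strand at positions 43–52, 80–89.
The reverse primer's reverse complement is TACCCACTT, matching at positions 122–130.
Each forward site pairs with the reverse site to give a product ending at position 130: sizes 88, 51 bp.

88 bp, 51 bp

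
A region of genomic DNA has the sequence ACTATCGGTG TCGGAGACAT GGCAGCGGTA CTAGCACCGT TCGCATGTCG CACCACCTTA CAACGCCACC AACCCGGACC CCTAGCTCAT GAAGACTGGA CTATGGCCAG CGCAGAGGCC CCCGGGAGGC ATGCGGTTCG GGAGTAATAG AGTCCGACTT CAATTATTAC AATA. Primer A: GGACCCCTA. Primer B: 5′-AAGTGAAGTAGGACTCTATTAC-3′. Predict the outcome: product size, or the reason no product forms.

Primer B (AAGTGAAGTAGGACTCTATTAC) does not match the top strand, and its reverse complement GTAATAGAGTCCTACTTCACTT does not match either.
With no annealing site for primer B, no amplification occurs.

No product — primer B has no binding site in the template.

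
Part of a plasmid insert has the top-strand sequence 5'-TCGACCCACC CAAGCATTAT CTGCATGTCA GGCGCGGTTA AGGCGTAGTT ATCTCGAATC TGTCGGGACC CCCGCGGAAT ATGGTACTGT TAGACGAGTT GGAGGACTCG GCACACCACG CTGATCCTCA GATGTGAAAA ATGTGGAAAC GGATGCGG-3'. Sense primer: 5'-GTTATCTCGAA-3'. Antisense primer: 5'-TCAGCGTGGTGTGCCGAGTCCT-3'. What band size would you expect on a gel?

77 bp

The forward primer matches the template at positions 48–58.
Reverse complement of the reverse primer: AGGACTCGGCACACCACGCTGA. This occurs on the top strand at positions 103–124.
The product runs from position 48 to position 124, so its length is 124 − 48 + 1 = 77 bp.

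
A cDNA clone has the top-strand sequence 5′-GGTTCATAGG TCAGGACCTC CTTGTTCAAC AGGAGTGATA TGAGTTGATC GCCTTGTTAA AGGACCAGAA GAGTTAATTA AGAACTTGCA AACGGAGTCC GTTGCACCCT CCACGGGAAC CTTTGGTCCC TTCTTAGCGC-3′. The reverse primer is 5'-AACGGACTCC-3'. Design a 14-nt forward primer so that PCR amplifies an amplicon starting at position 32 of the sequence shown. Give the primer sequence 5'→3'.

5'-GGAGTGATATGAGT-3'

The reverse primer's reverse complement GGAGTCCGTT matches the template at positions 94–103; the product starts at position 32.
The forward primer is identical to the top strand over positions 32–45: GGAGTGATATGAGT.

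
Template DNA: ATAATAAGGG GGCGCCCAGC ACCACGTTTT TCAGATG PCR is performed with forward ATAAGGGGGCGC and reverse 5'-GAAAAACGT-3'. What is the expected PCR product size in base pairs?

29 bp

Scanning the template, ATAAGGGGGCGC occurs at positions 4–15; this primer anneals to the bottom strand there with its 3' end pointing downstream.
Reverse complement of the reverse primer: ACGTTTTTC. This occurs on the top strand at positions 24–32.
The product runs from position 4 to position 32, so its length is 32 − 4 + 1 = 29 bp.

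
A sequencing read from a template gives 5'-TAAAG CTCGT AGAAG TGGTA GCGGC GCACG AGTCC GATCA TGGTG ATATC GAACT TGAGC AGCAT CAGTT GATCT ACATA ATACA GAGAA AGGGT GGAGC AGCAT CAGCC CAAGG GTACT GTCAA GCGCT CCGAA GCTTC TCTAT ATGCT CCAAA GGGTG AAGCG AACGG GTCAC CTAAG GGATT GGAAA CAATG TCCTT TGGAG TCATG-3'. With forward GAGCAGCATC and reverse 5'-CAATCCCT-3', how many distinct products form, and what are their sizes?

The forward primer GAGCAGCATC matches the top strand at positions 57–66, 97–106.
The reverse primer's reverse complement is AGGGATTG, matching at positions 179–186.
Each forward site pairs with the reverse site to give a product ending at position 186: sizes 130, 90 bp.

Two products: 130 bp, 90 bp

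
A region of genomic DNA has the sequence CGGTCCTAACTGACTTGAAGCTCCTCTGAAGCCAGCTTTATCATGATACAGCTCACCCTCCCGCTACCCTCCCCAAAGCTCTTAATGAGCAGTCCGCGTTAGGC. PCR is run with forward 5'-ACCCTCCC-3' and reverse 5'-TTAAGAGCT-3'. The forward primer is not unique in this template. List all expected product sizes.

31 bp, 20 bp

The forward primer ACCCTCCC matches the top strand at positions 55–62, 66–73.
The reverse primer's reverse complement is AGCTCTTAA, matching at positions 77–85.
Each forward site pairs with the reverse site to give a product ending at position 85: sizes 31, 20 bp.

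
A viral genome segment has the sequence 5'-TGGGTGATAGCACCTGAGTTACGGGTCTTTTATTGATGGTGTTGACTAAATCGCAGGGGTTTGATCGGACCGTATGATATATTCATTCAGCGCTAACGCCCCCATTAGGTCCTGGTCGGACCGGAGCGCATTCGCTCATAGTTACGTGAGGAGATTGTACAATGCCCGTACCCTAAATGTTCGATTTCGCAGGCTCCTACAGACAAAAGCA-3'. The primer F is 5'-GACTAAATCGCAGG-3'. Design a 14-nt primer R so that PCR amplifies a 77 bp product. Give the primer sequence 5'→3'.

The forward primer binds at positions 44–57, so a 77 bp product ends at position 44 + 77 − 1 = 120.
The reverse primer anneals to the top strand over positions 107–120, i.e. to AGGTCCTGGTCGGA.
Its sequence written 5'→3' is the reverse complement: TCCGACCAGGACCT.

5'-TCCGACCAGGACCT-3'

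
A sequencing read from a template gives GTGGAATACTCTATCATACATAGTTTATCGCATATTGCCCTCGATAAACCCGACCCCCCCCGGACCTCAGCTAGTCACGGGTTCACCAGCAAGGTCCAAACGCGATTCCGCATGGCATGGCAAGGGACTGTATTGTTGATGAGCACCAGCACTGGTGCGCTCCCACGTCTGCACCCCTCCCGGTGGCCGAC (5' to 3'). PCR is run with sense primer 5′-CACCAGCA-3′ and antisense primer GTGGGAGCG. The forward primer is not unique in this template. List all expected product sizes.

83 bp, 23 bp

The forward primer CACCAGCA matches the top strand at positions 84–91, 144–151.
The reverse primer's reverse complement is CGCTCCCAC, matching at positions 158–166.
Each forward site pairs with the reverse site to give a product ending at position 166: sizes 83, 23 bp.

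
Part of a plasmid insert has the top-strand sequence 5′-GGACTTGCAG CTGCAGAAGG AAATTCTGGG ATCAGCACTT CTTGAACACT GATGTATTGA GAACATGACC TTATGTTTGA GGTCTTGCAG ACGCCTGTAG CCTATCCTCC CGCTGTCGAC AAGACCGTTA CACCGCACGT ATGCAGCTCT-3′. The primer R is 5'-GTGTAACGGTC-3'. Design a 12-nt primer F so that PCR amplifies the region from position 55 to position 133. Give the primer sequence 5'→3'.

The reverse primer's reverse complement GACCGTTACAC matches the template at positions 123–133; the product starts at position 55.
The forward primer is identical to the top strand over positions 55–66: TATTGAGAACAT.

5'-TATTGAGAACAT-3'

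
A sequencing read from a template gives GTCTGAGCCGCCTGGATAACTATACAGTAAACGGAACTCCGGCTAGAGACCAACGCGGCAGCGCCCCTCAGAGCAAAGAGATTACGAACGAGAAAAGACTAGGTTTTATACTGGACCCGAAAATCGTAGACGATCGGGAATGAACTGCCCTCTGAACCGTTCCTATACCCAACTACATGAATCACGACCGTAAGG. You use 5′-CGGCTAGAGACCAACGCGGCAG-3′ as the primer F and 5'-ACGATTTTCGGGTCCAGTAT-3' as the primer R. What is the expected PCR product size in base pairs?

The forward primer matches the template at positions 40–61.
The reverse primer's reverse complement is ATACTGGACCCGAAAATCGT, which matches the template at positions 108–127.
Product length = (reverse-primer end) − (forward-primer start) + 1 = 127 − 40 + 1 = 88 bp.

88 bp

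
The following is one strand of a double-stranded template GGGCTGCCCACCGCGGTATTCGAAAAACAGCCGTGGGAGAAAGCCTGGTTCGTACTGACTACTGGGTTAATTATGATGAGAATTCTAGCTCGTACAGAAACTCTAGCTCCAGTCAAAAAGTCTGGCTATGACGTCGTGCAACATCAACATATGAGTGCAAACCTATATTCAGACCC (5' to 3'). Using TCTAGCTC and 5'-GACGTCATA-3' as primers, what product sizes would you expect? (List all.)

52 bp, 34 bp

The forward primer TCTAGCTC matches the top strand at positions 84–91, 102–109.
The reverse primer's reverse complement is TATGACGTC, matching at positions 127–135.
Each forward site pairs with the reverse site to give a product ending at position 135: sizes 52, 34 bp.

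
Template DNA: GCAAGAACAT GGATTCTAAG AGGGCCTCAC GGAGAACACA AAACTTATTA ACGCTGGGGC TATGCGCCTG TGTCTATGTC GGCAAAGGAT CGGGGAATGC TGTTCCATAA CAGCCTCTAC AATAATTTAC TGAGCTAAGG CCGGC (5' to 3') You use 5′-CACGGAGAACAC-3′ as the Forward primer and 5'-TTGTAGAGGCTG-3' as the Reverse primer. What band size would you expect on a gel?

Scanning the template, CACGGAGAACAC occurs at positions 28–39; this primer anneals to the bottom strand there with its 3' end pointing downstream.
Reverse complement of the reverse primer: CAGCCTCTACAA. This occurs on the top strand at positions 111–122.
The product runs from position 28 to position 122, so its length is 122 − 28 + 1 = 95 bp.

95 bp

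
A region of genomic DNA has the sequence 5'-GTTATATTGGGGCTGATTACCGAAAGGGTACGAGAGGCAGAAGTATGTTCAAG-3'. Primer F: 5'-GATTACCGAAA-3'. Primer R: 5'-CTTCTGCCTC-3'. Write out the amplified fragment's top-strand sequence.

Forward primer GATTACCGAAA is found on the top strand at positions 15–25.
Taking the reverse complement of CTTCTGCCTC gives GAGGCAGAAG, found at positions 34–43 on the template; the primer anneals here to the top strand with its 3' end pointing upstream.
The product is the template from position 15 through 43 (29 bp).

5'-GATTACCGAAAGGGTACGAGAGGCAGAAG-3'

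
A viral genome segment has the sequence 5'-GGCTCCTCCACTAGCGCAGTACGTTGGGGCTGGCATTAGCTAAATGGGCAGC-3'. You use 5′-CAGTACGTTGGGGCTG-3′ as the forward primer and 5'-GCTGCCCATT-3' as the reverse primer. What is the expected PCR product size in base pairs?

Forward primer CAGTACGTTGGGGCTG is found on the top strand at positions 17–32.
The reverse primer's reverse complement is AATGGGCAGC, which matches the template at positions 43–52.
Product length = (reverse-primer end) − (forward-primer start) + 1 = 52 − 17 + 1 = 36 bp.

36 bp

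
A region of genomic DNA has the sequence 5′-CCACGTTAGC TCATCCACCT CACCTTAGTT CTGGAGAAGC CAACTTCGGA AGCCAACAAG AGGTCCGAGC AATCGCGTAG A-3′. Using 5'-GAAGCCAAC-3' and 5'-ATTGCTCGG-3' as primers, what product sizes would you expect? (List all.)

38 bp, 25 bp

The forward primer GAAGCCAAC matches the top strand at positions 36–44, 49–57.
The reverse primer's reverse complement is CCGAGCAAT, matching at positions 65–73.
Each forward site pairs with the reverse site to give a product ending at position 73: sizes 38, 25 bp.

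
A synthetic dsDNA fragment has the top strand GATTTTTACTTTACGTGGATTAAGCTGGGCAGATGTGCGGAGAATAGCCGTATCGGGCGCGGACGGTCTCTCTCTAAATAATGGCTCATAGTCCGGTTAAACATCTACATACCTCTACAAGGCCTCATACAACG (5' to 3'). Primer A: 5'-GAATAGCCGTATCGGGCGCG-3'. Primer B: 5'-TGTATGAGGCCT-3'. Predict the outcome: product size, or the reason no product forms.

Primer A (GAATAGCCGTATCGGGCGCG) matches the top strand at positions 42–61; it acts as a forward primer.
Primer B's reverse complement is AGGCCTCATACA, matching the top strand at positions 120–131; it acts as a reverse primer.
The 3' ends face each other across positions 42–131, giving a 90 bp product.

Yes — a 90 bp product.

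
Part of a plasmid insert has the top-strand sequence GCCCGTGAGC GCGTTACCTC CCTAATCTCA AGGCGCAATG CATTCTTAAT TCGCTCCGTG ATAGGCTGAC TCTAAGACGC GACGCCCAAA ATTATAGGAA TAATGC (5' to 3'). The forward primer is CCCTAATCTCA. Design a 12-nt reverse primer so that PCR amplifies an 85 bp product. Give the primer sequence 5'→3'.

5'-ATTATTCCTATA-3'

The forward primer binds at positions 20–30, so an 85 bp product ends at position 20 + 85 − 1 = 104.
The reverse primer anneals to the top strand over positions 93–104, i.e. to TATAGGAATAAT.
Its sequence written 5'→3' is the reverse complement: ATTATTCCTATA.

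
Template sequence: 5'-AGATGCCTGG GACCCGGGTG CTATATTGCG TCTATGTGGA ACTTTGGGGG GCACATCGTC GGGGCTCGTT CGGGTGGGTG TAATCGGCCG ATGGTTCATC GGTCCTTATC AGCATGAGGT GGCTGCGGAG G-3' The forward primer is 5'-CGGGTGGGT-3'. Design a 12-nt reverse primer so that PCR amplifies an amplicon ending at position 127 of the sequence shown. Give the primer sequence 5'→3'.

The forward primer binds at positions 71–79; the product's 3' end on the top strand is position 127.
The reverse primer anneals to the top strand over positions 116–127, i.e. to GAGGTGGCTGCG.
Its sequence written 5'→3' is the reverse complement: CGCAGCCACCTC.

5'-CGCAGCCACCTC-3'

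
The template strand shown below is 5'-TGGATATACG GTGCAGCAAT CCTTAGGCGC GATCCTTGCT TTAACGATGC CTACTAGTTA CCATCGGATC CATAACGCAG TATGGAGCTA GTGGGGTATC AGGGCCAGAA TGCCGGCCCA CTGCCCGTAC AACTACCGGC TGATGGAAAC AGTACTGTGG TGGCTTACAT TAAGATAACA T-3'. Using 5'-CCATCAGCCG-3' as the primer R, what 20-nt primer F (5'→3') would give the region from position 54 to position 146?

5'-CTAGTTACCATCGGATCCAT-3'

The reverse primer's reverse complement CGGCTGATGG matches the template at positions 137–146; the product starts at position 54.
The forward primer is identical to the top strand over positions 54–73: CTAGTTACCATCGGATCCAT.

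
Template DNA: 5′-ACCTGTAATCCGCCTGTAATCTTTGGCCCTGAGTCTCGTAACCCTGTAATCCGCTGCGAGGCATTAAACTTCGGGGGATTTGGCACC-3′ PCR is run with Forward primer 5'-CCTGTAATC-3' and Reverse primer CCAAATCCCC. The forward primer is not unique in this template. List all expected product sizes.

The forward primer CCTGTAATC matches the top strand at positions 2–10, 13–21, 43–51.
The reverse primer's reverse complement is GGGGATTTGG, matching at positions 74–83.
Each forward site pairs with the reverse site to give a product ending at position 83: sizes 82, 71, 41 bp.

82 bp, 71 bp, 41 bp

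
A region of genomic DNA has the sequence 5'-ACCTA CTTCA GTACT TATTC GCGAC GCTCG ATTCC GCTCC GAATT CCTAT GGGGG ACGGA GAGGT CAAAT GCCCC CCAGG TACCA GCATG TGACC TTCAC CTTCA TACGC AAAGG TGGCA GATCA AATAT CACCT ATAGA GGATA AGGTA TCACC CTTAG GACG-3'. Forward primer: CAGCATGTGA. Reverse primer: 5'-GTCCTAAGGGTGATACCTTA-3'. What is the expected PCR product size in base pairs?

Scanning the template, CAGCATGTGA occurs at positions 84–93; this primer anneals to the bottom strand there with its 3' end pointing downstream.
Taking the reverse complement of GTCCTAAGGGTGATACCTTA gives TAAGGTATCACCCTTAGGAC, found at positions 144–163 on the template; the primer anneals here to the top strand with its 3' end pointing upstream.
The product runs from position 84 to position 163, so its length is 163 − 84 + 1 = 80 bp.

80 bp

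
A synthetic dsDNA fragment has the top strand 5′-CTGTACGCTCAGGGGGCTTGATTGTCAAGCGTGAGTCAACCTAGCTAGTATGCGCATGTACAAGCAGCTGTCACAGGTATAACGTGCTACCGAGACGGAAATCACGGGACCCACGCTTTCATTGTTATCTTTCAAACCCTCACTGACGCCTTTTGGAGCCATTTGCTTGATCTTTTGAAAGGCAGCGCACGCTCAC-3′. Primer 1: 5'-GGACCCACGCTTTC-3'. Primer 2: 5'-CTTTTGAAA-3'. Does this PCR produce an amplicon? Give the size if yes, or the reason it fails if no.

No product — both primers anneal to the same strand and extend in the same direction.

Primer 1 (GGACCCACGCTTTC) matches the top strand at positions 107–120 (3' end points downstream).
Primer 2 (CTTTTGAAA) also matches the top strand directly, at positions 172–180 — its reverse complement TTTCAAAAG is not present.
Both primers anneal to the bottom strand with 3' ends pointing the same way, so neither can prime synthesis back toward the other.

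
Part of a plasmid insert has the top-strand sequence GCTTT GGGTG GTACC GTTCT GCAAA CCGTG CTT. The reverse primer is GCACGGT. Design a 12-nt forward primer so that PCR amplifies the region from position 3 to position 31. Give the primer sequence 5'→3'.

5'-TTTGGGTGGTAC-3'

The reverse primer's reverse complement ACCGTGC matches the template at positions 25–31; the product starts at position 3.
The forward primer is identical to the top strand over positions 3–14: TTTGGGTGGTAC.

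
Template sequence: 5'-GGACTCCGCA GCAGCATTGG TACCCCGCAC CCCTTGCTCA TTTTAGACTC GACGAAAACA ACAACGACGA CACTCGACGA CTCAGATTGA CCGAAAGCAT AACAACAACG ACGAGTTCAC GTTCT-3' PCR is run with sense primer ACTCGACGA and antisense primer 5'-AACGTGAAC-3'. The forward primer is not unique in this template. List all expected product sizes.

77 bp, 52 bp

The forward primer ACTCGACGA matches the top strand at positions 47–55, 72–80.
The reverse primer's reverse complement is GTTCACGTT, matching at positions 115–123.
Each forward site pairs with the reverse site to give a product ending at position 123: sizes 77, 52 bp.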